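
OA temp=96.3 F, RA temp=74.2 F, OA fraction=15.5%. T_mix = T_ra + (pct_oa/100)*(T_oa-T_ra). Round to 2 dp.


T_mix = 74.2 + (15.5/100)*(96.3-74.2) = 77.63 F

77.63 F


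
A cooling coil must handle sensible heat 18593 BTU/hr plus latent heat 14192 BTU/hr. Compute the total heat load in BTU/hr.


Qt = 18593 + 14192 = 32785 BTU/hr

32785 BTU/hr


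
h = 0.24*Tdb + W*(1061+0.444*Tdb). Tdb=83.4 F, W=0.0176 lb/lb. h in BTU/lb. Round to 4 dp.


h = 0.24*83.4 + 0.0176*(1061+0.444*83.4) = 39.3413 BTU/lb

39.3413 BTU/lb


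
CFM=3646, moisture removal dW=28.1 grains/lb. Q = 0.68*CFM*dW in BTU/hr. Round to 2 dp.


Q = 0.68 * 3646 * 28.1 = 69667.77 BTU/hr

69667.77 BTU/hr


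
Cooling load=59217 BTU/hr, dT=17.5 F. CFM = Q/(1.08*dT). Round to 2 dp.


CFM = 59217 / (1.08 * 17.5) = 3133.17

3133.17 CFM


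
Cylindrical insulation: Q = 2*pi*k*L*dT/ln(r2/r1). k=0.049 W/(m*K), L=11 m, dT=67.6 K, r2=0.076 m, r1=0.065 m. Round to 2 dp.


Q = 2*pi*0.049*11*67.6/ln(0.076/0.065) = 1464.29 W

1464.29 W


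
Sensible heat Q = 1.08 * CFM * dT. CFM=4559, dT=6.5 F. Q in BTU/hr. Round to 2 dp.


Q = 1.08 * 4559 * 6.5 = 32004.18 BTU/hr

32004.18 BTU/hr


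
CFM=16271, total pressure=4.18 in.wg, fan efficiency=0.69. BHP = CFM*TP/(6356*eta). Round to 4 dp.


BHP = 16271 * 4.18 / (6356 * 0.69) = 15.5081 hp

15.5081 hp


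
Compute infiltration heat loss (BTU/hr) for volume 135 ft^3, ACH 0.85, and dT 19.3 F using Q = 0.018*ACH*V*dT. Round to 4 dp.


Q = 0.018 * 0.85 * 135 * 19.3 = 39.8642 BTU/hr

39.8642 BTU/hr


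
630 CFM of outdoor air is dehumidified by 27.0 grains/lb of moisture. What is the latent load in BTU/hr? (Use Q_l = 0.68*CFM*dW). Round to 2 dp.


Q = 0.68 * 630 * 27.0 = 11566.80 BTU/hr

11566.80 BTU/hr


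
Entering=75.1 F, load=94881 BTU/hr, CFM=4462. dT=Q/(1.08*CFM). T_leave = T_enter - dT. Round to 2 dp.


dT = 94881/(1.08*4462) = 19.6891
T_leave = 75.1 - 19.6891 = 55.41 F

55.41 F


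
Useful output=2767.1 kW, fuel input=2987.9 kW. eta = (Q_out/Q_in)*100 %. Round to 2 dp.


eta = (2767.1/2987.9)*100 = 92.61 %

92.61 %


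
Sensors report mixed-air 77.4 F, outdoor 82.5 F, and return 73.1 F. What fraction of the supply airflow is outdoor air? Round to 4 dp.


frac = (77.4 - 73.1) / (82.5 - 73.1) = 0.4574

0.4574


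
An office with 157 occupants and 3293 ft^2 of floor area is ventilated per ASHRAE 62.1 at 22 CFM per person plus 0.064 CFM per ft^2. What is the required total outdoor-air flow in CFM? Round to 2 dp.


Total = 157*22 + 3293*0.064 = 3664.75 CFM

3664.75 CFM


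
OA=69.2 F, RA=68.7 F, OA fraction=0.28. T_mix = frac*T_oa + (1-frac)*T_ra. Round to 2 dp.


T_mix = 0.28*69.2 + 0.72*68.7 = 68.84 F

68.84 F


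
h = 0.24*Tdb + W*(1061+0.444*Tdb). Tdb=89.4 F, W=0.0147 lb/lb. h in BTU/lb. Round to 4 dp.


h = 0.24*89.4 + 0.0147*(1061+0.444*89.4) = 37.6362 BTU/lb

37.6362 BTU/lb


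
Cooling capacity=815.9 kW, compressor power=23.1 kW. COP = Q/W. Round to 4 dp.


COP = 815.9 / 23.1 = 35.3203

35.3203


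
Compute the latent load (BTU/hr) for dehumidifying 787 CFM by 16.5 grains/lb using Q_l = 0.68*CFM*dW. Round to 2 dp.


Q = 0.68 * 787 * 16.5 = 8830.14 BTU/hr

8830.14 BTU/hr


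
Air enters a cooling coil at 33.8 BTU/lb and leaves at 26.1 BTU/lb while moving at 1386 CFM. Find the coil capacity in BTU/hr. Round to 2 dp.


Q = 4.5 * 1386 * (33.8 - 26.1) = 48024.90 BTU/hr

48024.90 BTU/hr


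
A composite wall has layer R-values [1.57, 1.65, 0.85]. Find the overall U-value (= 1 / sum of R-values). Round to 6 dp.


R_total = 1.57 + 1.65 + 0.85 = 4.07
U = 1/4.07 = 0.245700

0.245700


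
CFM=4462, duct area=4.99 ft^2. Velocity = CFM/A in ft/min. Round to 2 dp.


V = 4462 / 4.99 = 894.19 ft/min

894.19 ft/min


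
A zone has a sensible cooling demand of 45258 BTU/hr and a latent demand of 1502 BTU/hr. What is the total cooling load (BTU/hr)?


Qt = 45258 + 1502 = 46760 BTU/hr

46760 BTU/hr


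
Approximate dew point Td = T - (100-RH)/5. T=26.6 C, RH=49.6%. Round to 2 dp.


Td = 26.6 - (100-49.6)/5 = 16.52 C

16.52 C


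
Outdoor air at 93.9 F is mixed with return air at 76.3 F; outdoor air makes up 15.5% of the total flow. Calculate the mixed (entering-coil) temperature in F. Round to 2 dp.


T_mix = 76.3 + (15.5/100)*(93.9-76.3) = 79.03 F

79.03 F


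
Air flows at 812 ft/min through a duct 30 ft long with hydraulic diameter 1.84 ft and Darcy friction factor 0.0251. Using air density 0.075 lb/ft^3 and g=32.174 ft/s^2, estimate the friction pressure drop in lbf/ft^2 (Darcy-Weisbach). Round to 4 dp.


v_fps = 812/60 = 13.5333 ft/s
dp = 0.0251*(30/1.84)*0.075*13.5333^2/(2*32.174) = 0.0874 lbf/ft^2

0.0874 lbf/ft^2


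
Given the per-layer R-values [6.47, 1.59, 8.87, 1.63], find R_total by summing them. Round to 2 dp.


R_total = 6.47 + 1.59 + 8.87 + 1.63 = 18.56

18.56


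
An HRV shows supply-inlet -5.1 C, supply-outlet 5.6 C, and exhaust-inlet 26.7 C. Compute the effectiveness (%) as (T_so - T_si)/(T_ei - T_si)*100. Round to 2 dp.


eff = (5.6-(-5.1))/(26.7-(-5.1))*100 = 33.65 %

33.65 %


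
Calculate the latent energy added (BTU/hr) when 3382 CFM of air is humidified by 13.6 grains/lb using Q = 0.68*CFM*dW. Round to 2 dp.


Q = 0.68 * 3382 * 13.6 = 31276.74 BTU/hr

31276.74 BTU/hr


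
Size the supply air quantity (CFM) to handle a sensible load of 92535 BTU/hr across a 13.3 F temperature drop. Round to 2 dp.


CFM = 92535 / (1.08 * 13.3) = 6442.15

6442.15 CFM


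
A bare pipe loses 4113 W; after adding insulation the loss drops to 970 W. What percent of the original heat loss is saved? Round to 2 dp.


Savings = ((4113-970)/4113)*100 = 76.42 %

76.42 %


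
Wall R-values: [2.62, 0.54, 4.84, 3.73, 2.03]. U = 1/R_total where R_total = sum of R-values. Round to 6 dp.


R_total = 2.62 + 0.54 + 4.84 + 3.73 + 2.03 = 13.76
U = 1/13.76 = 0.072674

0.072674


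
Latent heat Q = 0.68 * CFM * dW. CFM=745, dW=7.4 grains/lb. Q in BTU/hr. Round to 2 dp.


Q = 0.68 * 745 * 7.4 = 3748.84 BTU/hr

3748.84 BTU/hr


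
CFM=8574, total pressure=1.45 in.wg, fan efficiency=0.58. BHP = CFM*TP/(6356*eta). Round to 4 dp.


BHP = 8574 * 1.45 / (6356 * 0.58) = 3.3724 hp

3.3724 hp


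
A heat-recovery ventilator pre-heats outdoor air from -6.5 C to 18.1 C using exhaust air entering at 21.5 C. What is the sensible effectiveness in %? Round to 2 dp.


eff = (18.1-(-6.5))/(21.5-(-6.5))*100 = 87.86 %

87.86 %


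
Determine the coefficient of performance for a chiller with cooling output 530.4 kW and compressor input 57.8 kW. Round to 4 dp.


COP = 530.4 / 57.8 = 9.1765

9.1765


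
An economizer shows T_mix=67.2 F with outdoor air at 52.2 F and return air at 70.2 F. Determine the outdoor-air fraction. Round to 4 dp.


frac = (67.2 - 70.2) / (52.2 - 70.2) = 0.1667

0.1667


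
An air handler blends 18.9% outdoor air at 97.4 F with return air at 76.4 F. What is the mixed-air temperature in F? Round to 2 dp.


T_mix = 76.4 + (18.9/100)*(97.4-76.4) = 80.37 F

80.37 F


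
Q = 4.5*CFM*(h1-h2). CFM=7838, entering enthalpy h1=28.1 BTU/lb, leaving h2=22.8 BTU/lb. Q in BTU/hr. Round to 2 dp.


Q = 4.5 * 7838 * (28.1 - 22.8) = 186936.30 BTU/hr

186936.30 BTU/hr


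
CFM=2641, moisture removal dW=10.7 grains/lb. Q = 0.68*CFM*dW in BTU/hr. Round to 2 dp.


Q = 0.68 * 2641 * 10.7 = 19215.92 BTU/hr

19215.92 BTU/hr


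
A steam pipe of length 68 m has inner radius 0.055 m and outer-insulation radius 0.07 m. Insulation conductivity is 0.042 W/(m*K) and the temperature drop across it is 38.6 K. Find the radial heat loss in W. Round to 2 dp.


Q = 2*pi*0.042*68*38.6/ln(0.07/0.055) = 2872.21 W

2872.21 W


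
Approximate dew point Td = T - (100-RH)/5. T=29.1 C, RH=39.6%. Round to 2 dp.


Td = 29.1 - (100-39.6)/5 = 17.02 C

17.02 C


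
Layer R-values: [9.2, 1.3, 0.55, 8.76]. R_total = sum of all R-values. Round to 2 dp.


R_total = 9.2 + 1.3 + 0.55 + 8.76 = 19.81

19.81


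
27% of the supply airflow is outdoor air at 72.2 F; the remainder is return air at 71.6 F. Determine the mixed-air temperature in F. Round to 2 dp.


T_mix = 0.27*72.2 + 0.73*71.6 = 71.76 F

71.76 F


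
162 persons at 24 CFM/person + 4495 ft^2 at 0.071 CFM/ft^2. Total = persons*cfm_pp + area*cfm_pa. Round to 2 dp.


Total = 162*24 + 4495*0.071 = 4207.15 CFM

4207.15 CFM


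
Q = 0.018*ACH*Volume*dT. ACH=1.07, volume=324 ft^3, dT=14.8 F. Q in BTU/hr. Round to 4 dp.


Q = 0.018 * 1.07 * 324 * 14.8 = 92.3556 BTU/hr

92.3556 BTU/hr


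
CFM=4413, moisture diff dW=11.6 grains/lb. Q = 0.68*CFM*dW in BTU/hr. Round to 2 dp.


Q = 0.68 * 4413 * 11.6 = 34809.74 BTU/hr

34809.74 BTU/hr


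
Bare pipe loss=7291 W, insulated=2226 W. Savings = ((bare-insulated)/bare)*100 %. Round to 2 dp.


Savings = ((7291-2226)/7291)*100 = 69.47 %

69.47 %


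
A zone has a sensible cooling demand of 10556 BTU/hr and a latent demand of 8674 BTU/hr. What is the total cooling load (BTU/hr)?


Qt = 10556 + 8674 = 19230 BTU/hr

19230 BTU/hr


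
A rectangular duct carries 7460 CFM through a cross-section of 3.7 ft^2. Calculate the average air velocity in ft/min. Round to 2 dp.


V = 7460 / 3.7 = 2016.22 ft/min

2016.22 ft/min


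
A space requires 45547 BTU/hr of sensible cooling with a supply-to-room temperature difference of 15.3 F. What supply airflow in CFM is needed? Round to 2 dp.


CFM = 45547 / (1.08 * 15.3) = 2756.41

2756.41 CFM


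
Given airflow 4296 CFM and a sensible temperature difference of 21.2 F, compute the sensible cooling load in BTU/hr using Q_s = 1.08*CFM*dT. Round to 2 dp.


Q = 1.08 * 4296 * 21.2 = 98361.22 BTU/hr

98361.22 BTU/hr


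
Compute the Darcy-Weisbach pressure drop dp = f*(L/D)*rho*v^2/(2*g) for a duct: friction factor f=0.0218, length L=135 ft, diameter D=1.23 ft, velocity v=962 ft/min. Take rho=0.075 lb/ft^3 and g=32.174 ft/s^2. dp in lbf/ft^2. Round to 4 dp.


v_fps = 962/60 = 16.0333 ft/s
dp = 0.0218*(135/1.23)*0.075*16.0333^2/(2*32.174) = 0.7169 lbf/ft^2

0.7169 lbf/ft^2


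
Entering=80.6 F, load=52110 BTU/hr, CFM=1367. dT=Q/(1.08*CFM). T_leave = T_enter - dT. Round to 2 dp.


dT = 52110/(1.08*1367) = 35.2963
T_leave = 80.6 - 35.2963 = 45.30 F

45.30 F


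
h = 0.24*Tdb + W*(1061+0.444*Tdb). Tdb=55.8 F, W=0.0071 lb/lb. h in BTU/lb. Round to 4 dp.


h = 0.24*55.8 + 0.0071*(1061+0.444*55.8) = 21.1010 BTU/lb

21.1010 BTU/lb


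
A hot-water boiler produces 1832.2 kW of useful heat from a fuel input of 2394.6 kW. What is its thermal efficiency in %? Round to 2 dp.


eta = (1832.2/2394.6)*100 = 76.51 %

76.51 %


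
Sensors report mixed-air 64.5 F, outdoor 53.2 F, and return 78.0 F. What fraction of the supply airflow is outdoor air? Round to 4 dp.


frac = (64.5 - 78.0) / (53.2 - 78.0) = 0.5444

0.5444


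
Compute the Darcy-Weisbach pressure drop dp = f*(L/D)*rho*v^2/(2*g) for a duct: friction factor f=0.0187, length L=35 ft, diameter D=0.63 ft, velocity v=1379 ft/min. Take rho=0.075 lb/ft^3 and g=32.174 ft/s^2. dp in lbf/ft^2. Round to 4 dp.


v_fps = 1379/60 = 22.9833 ft/s
dp = 0.0187*(35/0.63)*0.075*22.9833^2/(2*32.174) = 0.6396 lbf/ft^2

0.6396 lbf/ft^2


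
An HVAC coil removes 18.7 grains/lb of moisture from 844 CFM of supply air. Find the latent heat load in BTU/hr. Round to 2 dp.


Q = 0.68 * 844 * 18.7 = 10732.30 BTU/hr

10732.30 BTU/hr


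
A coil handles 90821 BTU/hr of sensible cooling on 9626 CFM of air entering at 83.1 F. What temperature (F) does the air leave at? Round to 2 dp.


dT = 90821/(1.08*9626) = 8.7361
T_leave = 83.1 - 8.7361 = 74.36 F

74.36 F


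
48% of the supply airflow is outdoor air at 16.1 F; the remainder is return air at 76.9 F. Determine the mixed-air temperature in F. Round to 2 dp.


T_mix = 0.48*16.1 + 0.52*76.9 = 47.72 F

47.72 F


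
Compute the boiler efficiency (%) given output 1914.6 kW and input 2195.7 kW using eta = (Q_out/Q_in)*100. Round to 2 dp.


eta = (1914.6/2195.7)*100 = 87.20 %

87.20 %


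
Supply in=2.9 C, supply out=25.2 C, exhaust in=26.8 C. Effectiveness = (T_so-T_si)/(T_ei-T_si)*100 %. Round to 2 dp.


eff = (25.2-2.9)/(26.8-2.9)*100 = 93.31 %

93.31 %


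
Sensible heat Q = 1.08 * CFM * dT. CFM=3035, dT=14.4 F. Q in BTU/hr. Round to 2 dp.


Q = 1.08 * 3035 * 14.4 = 47200.32 BTU/hr

47200.32 BTU/hr


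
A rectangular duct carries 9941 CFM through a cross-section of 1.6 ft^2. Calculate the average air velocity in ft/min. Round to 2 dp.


V = 9941 / 1.6 = 6213.13 ft/min

6213.13 ft/min


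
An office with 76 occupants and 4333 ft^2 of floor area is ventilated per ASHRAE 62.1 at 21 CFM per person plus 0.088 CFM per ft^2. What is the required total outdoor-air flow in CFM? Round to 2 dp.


Total = 76*21 + 4333*0.088 = 1977.30 CFM

1977.30 CFM


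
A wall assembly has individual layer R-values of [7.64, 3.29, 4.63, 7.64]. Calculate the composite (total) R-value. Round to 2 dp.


R_total = 7.64 + 3.29 + 4.63 + 7.64 = 23.20

23.20


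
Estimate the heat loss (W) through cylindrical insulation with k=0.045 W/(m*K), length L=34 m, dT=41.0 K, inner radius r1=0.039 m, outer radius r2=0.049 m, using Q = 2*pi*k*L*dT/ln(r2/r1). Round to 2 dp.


Q = 2*pi*0.045*34*41.0/ln(0.049/0.039) = 1726.74 W

1726.74 W


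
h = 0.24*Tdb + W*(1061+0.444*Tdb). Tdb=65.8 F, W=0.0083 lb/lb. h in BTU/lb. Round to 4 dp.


h = 0.24*65.8 + 0.0083*(1061+0.444*65.8) = 24.8408 BTU/lb

24.8408 BTU/lb


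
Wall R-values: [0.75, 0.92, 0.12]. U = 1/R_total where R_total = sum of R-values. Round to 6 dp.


R_total = 0.75 + 0.92 + 0.12 = 1.79
U = 1/1.79 = 0.558659

0.558659


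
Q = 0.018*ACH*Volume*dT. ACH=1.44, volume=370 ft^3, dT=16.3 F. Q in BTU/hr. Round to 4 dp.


Q = 0.018 * 1.44 * 370 * 16.3 = 156.3235 BTU/hr

156.3235 BTU/hr


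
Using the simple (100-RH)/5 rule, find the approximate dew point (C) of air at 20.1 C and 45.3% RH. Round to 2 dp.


Td = 20.1 - (100-45.3)/5 = 9.16 C

9.16 C


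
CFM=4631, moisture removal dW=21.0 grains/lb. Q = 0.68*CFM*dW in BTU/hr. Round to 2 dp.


Q = 0.68 * 4631 * 21.0 = 66130.68 BTU/hr

66130.68 BTU/hr


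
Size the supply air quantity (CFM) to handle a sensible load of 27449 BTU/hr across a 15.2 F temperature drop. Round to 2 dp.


CFM = 27449 / (1.08 * 15.2) = 1672.09

1672.09 CFM


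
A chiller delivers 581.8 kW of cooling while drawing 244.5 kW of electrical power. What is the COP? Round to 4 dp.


COP = 581.8 / 244.5 = 2.3796

2.3796


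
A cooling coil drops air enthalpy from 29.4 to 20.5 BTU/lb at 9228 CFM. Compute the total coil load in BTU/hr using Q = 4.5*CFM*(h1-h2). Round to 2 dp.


Q = 4.5 * 9228 * (29.4 - 20.5) = 369581.40 BTU/hr

369581.40 BTU/hr


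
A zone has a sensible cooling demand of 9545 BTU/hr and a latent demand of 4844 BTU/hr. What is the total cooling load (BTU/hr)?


Qt = 9545 + 4844 = 14389 BTU/hr

14389 BTU/hr


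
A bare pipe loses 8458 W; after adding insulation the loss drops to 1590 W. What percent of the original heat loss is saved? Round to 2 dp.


Savings = ((8458-1590)/8458)*100 = 81.20 %

81.20 %


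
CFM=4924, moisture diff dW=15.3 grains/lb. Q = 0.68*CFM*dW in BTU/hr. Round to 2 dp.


Q = 0.68 * 4924 * 15.3 = 51229.30 BTU/hr

51229.30 BTU/hr


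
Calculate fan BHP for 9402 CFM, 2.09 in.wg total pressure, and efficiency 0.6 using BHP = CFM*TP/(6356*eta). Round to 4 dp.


BHP = 9402 * 2.09 / (6356 * 0.6) = 5.1527 hp

5.1527 hp


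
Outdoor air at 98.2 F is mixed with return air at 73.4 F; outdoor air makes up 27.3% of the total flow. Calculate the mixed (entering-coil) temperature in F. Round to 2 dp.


T_mix = 73.4 + (27.3/100)*(98.2-73.4) = 80.17 F

80.17 F


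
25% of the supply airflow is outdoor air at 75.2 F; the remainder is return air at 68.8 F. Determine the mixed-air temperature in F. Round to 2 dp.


T_mix = 0.25*75.2 + 0.75*68.8 = 70.40 F

70.40 F


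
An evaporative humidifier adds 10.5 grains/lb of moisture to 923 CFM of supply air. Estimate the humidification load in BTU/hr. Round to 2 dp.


Q = 0.68 * 923 * 10.5 = 6590.22 BTU/hr

6590.22 BTU/hr


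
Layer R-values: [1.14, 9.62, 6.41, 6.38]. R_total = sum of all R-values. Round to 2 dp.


R_total = 1.14 + 9.62 + 6.41 + 6.38 = 23.55

23.55


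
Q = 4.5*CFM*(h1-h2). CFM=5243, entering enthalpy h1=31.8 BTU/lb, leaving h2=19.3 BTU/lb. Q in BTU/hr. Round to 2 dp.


Q = 4.5 * 5243 * (31.8 - 19.3) = 294918.75 BTU/hr

294918.75 BTU/hr


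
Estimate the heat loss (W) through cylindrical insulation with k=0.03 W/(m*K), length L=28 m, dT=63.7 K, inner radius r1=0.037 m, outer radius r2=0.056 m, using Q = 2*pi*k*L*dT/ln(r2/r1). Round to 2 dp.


Q = 2*pi*0.03*28*63.7/ln(0.056/0.037) = 811.23 W

811.23 W


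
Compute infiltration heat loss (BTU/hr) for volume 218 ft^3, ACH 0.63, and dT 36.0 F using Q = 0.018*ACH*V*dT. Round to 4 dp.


Q = 0.018 * 0.63 * 218 * 36.0 = 88.9963 BTU/hr

88.9963 BTU/hr


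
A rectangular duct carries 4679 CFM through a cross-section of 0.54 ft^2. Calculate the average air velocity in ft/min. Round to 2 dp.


V = 4679 / 0.54 = 8664.81 ft/min

8664.81 ft/min


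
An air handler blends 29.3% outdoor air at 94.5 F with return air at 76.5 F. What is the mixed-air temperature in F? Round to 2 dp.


T_mix = 76.5 + (29.3/100)*(94.5-76.5) = 81.77 F

81.77 F


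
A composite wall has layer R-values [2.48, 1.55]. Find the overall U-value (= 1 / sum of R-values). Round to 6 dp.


R_total = 2.48 + 1.55 = 4.03
U = 1/4.03 = 0.248139

0.248139


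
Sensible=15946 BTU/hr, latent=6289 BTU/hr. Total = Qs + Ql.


Qt = 15946 + 6289 = 22235 BTU/hr

22235 BTU/hr


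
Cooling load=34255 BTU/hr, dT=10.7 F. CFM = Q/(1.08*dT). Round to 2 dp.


CFM = 34255 / (1.08 * 10.7) = 2964.26

2964.26 CFM


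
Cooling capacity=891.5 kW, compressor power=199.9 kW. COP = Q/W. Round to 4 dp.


COP = 891.5 / 199.9 = 4.4597

4.4597


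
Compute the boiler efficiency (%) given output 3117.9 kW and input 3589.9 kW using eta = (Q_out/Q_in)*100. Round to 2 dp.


eta = (3117.9/3589.9)*100 = 86.85 %

86.85 %


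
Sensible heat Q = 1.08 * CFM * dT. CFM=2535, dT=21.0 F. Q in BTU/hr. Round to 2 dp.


Q = 1.08 * 2535 * 21.0 = 57493.80 BTU/hr

57493.80 BTU/hr


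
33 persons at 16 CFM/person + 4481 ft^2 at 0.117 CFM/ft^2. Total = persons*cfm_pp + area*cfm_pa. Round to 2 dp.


Total = 33*16 + 4481*0.117 = 1052.28 CFM

1052.28 CFM


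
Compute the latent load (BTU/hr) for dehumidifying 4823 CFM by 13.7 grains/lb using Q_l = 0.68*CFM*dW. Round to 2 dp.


Q = 0.68 * 4823 * 13.7 = 44931.07 BTU/hr

44931.07 BTU/hr


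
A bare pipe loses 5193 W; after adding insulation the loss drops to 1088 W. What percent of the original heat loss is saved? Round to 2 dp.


Savings = ((5193-1088)/5193)*100 = 79.05 %

79.05 %


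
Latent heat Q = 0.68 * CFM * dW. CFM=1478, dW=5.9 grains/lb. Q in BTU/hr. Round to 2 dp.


Q = 0.68 * 1478 * 5.9 = 5929.74 BTU/hr

5929.74 BTU/hr


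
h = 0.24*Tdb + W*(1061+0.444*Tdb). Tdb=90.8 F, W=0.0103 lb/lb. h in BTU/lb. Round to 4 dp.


h = 0.24*90.8 + 0.0103*(1061+0.444*90.8) = 33.1355 BTU/lb

33.1355 BTU/lb


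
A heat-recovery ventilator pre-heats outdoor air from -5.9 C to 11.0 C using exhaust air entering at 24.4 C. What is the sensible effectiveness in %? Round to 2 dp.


eff = (11.0-(-5.9))/(24.4-(-5.9))*100 = 55.78 %

55.78 %


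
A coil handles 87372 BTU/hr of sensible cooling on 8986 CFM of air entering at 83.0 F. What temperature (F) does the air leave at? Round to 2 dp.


dT = 87372/(1.08*8986) = 9.0029
T_leave = 83.0 - 9.0029 = 74.00 F

74.00 F


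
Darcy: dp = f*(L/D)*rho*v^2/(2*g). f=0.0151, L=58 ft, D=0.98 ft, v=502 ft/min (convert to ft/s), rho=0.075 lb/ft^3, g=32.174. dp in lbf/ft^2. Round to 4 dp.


v_fps = 502/60 = 8.3667 ft/s
dp = 0.0151*(58/0.98)*0.075*8.3667^2/(2*32.174) = 0.0729 lbf/ft^2

0.0729 lbf/ft^2


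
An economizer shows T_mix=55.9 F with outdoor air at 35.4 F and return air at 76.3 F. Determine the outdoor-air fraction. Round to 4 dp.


frac = (55.9 - 76.3) / (35.4 - 76.3) = 0.4988

0.4988


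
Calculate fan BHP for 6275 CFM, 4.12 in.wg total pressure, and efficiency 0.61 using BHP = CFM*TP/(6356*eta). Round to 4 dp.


BHP = 6275 * 4.12 / (6356 * 0.61) = 6.6680 hp

6.6680 hp


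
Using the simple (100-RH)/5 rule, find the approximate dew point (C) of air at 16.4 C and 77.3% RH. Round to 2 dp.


Td = 16.4 - (100-77.3)/5 = 11.86 C

11.86 C


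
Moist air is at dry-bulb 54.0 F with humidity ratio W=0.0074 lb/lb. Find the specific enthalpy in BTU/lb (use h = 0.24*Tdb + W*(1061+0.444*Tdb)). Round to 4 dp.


h = 0.24*54.0 + 0.0074*(1061+0.444*54.0) = 20.9888 BTU/lb

20.9888 BTU/lb


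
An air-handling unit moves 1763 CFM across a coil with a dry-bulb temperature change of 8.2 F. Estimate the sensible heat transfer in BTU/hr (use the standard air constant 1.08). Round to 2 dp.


Q = 1.08 * 1763 * 8.2 = 15613.13 BTU/hr

15613.13 BTU/hr


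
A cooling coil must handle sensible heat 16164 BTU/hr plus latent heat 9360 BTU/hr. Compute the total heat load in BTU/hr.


Qt = 16164 + 9360 = 25524 BTU/hr

25524 BTU/hr


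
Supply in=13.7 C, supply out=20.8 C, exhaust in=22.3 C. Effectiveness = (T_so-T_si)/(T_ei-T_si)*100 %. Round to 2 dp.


eff = (20.8-13.7)/(22.3-13.7)*100 = 82.56 %

82.56 %


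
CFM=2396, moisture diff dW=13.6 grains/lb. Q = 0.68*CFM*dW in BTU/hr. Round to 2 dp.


Q = 0.68 * 2396 * 13.6 = 22158.21 BTU/hr

22158.21 BTU/hr


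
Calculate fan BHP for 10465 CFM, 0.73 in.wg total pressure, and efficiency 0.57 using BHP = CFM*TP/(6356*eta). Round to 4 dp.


BHP = 10465 * 0.73 / (6356 * 0.57) = 2.1086 hp

2.1086 hp


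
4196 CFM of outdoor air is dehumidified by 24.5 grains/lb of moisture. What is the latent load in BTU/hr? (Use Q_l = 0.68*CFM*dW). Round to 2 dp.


Q = 0.68 * 4196 * 24.5 = 69905.36 BTU/hr

69905.36 BTU/hr


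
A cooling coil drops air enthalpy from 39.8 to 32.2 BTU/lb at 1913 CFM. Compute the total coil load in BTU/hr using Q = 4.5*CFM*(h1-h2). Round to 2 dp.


Q = 4.5 * 1913 * (39.8 - 32.2) = 65424.60 BTU/hr

65424.60 BTU/hr


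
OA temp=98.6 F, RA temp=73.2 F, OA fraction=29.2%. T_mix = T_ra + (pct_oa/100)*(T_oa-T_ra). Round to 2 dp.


T_mix = 73.2 + (29.2/100)*(98.6-73.2) = 80.62 F

80.62 F


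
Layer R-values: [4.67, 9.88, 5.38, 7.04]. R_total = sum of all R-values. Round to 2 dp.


R_total = 4.67 + 9.88 + 5.38 + 7.04 = 26.97

26.97


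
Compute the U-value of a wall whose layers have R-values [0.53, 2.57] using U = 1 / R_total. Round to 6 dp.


R_total = 0.53 + 2.57 = 3.10
U = 1/3.10 = 0.322581

0.322581


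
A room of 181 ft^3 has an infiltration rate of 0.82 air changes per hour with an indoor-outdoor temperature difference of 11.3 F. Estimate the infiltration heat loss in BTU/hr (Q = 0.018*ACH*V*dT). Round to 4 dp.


Q = 0.018 * 0.82 * 181 * 11.3 = 30.1886 BTU/hr

30.1886 BTU/hr


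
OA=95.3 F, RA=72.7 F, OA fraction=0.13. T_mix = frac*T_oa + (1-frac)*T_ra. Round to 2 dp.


T_mix = 0.13*95.3 + 0.87*72.7 = 75.64 F

75.64 F


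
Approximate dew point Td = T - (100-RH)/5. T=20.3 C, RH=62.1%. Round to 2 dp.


Td = 20.3 - (100-62.1)/5 = 12.72 C

12.72 C


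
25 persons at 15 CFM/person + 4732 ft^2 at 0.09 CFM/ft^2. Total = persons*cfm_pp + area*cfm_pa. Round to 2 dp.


Total = 25*15 + 4732*0.09 = 800.88 CFM

800.88 CFM


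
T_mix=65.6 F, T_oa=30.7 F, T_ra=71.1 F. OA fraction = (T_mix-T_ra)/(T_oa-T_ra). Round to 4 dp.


frac = (65.6 - 71.1) / (30.7 - 71.1) = 0.1361

0.1361


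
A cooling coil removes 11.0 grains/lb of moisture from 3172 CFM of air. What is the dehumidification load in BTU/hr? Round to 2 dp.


Q = 0.68 * 3172 * 11.0 = 23726.56 BTU/hr

23726.56 BTU/hr


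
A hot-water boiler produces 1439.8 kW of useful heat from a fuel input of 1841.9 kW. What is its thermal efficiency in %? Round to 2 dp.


eta = (1439.8/1841.9)*100 = 78.17 %

78.17 %


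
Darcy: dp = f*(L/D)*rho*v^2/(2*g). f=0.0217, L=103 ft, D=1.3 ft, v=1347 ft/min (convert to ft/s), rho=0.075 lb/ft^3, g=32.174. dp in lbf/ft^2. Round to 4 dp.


v_fps = 1347/60 = 22.45 ft/s
dp = 0.0217*(103/1.3)*0.075*22.45^2/(2*32.174) = 1.0100 lbf/ft^2

1.0100 lbf/ft^2


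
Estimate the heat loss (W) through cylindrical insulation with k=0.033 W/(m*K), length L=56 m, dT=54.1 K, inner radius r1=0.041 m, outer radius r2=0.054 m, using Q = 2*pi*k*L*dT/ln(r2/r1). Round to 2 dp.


Q = 2*pi*0.033*56*54.1/ln(0.054/0.041) = 2280.85 W

2280.85 W


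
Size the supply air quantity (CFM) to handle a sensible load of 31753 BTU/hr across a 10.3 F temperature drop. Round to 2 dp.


CFM = 31753 / (1.08 * 10.3) = 2854.46

2854.46 CFM


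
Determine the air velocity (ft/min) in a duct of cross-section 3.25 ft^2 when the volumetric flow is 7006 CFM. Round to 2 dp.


V = 7006 / 3.25 = 2155.69 ft/min

2155.69 ft/min


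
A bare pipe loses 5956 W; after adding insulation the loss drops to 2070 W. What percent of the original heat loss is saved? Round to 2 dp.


Savings = ((5956-2070)/5956)*100 = 65.25 %

65.25 %


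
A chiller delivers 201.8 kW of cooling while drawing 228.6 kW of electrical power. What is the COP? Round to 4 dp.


COP = 201.8 / 228.6 = 0.8828

0.8828


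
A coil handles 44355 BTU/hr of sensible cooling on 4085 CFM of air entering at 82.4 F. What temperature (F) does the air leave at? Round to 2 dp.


dT = 44355/(1.08*4085) = 10.0537
T_leave = 82.4 - 10.0537 = 72.35 F

72.35 F


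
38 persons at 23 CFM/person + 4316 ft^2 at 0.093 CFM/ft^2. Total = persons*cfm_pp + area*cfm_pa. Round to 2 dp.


Total = 38*23 + 4316*0.093 = 1275.39 CFM

1275.39 CFM


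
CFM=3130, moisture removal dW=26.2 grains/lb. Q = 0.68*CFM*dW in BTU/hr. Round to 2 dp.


Q = 0.68 * 3130 * 26.2 = 55764.08 BTU/hr

55764.08 BTU/hr


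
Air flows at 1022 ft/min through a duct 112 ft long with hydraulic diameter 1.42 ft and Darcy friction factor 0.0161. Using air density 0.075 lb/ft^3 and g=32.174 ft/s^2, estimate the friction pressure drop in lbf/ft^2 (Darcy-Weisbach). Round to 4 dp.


v_fps = 1022/60 = 17.0333 ft/s
dp = 0.0161*(112/1.42)*0.075*17.0333^2/(2*32.174) = 0.4294 lbf/ft^2

0.4294 lbf/ft^2


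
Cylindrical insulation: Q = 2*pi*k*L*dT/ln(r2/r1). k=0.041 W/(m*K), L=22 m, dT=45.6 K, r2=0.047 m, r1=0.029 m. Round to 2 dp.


Q = 2*pi*0.041*22*45.6/ln(0.047/0.029) = 535.23 W

535.23 W


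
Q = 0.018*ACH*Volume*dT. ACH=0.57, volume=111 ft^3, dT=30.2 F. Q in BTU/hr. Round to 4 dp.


Q = 0.018 * 0.57 * 111 * 30.2 = 34.3936 BTU/hr

34.3936 BTU/hr


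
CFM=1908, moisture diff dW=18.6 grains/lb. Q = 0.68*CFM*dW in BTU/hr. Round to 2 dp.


Q = 0.68 * 1908 * 18.6 = 24132.38 BTU/hr

24132.38 BTU/hr


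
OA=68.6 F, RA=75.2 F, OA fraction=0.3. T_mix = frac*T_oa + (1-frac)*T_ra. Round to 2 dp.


T_mix = 0.3*68.6 + 0.7*75.2 = 73.22 F

73.22 F


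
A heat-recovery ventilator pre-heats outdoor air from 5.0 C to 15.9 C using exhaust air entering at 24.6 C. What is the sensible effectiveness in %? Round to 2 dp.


eff = (15.9-5.0)/(24.6-5.0)*100 = 55.61 %

55.61 %


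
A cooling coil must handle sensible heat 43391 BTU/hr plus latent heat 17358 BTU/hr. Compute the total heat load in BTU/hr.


Qt = 43391 + 17358 = 60749 BTU/hr

60749 BTU/hr


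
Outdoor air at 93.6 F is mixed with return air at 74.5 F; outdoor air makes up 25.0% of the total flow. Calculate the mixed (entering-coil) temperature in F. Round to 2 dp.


T_mix = 74.5 + (25.0/100)*(93.6-74.5) = 79.28 F

79.28 F


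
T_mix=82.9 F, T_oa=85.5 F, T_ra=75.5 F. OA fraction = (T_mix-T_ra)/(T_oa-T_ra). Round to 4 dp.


frac = (82.9 - 75.5) / (85.5 - 75.5) = 0.7400

0.7400


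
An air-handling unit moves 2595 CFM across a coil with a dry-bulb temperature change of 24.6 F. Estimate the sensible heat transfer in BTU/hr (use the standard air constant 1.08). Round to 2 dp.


Q = 1.08 * 2595 * 24.6 = 68943.96 BTU/hr

68943.96 BTU/hr


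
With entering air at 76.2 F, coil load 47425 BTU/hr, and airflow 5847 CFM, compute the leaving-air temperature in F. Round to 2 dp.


dT = 47425/(1.08*5847) = 7.5102
T_leave = 76.2 - 7.5102 = 68.69 F

68.69 F


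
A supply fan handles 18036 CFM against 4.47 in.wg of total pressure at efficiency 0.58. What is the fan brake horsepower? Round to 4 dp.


BHP = 18036 * 4.47 / (6356 * 0.58) = 21.8693 hp

21.8693 hp


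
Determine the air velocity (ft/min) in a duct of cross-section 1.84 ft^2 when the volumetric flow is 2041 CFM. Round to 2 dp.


V = 2041 / 1.84 = 1109.24 ft/min

1109.24 ft/min


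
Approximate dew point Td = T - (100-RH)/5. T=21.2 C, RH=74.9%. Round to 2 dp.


Td = 21.2 - (100-74.9)/5 = 16.18 C

16.18 C


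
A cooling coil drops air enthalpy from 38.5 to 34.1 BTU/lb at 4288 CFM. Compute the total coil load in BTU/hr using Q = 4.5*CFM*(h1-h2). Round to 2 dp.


Q = 4.5 * 4288 * (38.5 - 34.1) = 84902.40 BTU/hr

84902.40 BTU/hr


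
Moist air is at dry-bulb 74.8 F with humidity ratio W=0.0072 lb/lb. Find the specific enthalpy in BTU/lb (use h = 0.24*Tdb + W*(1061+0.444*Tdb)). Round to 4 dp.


h = 0.24*74.8 + 0.0072*(1061+0.444*74.8) = 25.8303 BTU/lb

25.8303 BTU/lb


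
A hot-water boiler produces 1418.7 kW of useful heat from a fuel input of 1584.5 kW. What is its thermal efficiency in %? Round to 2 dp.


eta = (1418.7/1584.5)*100 = 89.54 %

89.54 %


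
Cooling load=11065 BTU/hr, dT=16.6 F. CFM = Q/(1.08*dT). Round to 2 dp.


CFM = 11065 / (1.08 * 16.6) = 617.19

617.19 CFM


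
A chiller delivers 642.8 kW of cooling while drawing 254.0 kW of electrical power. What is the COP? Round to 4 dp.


COP = 642.8 / 254.0 = 2.5307

2.5307


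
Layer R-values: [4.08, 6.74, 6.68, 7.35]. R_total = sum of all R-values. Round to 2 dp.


R_total = 4.08 + 6.74 + 6.68 + 7.35 = 24.85

24.85


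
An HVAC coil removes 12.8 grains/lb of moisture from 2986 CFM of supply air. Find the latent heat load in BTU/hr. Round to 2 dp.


Q = 0.68 * 2986 * 12.8 = 25990.14 BTU/hr

25990.14 BTU/hr


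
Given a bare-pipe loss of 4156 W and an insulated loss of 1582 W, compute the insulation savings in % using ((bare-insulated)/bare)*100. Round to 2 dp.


Savings = ((4156-1582)/4156)*100 = 61.93 %

61.93 %


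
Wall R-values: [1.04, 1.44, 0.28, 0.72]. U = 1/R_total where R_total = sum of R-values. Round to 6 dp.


R_total = 1.04 + 1.44 + 0.28 + 0.72 = 3.48
U = 1/3.48 = 0.287356

0.287356


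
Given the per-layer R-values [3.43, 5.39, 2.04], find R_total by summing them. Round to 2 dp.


R_total = 3.43 + 5.39 + 2.04 = 10.86

10.86


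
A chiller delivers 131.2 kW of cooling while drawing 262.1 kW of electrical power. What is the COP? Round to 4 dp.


COP = 131.2 / 262.1 = 0.5006

0.5006


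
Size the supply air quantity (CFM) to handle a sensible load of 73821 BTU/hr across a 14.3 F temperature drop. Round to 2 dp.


CFM = 73821 / (1.08 * 14.3) = 4779.91

4779.91 CFM


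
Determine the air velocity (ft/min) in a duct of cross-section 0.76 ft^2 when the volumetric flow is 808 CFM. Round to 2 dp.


V = 808 / 0.76 = 1063.16 ft/min

1063.16 ft/min


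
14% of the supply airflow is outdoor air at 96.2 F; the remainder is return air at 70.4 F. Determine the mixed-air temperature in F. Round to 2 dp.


T_mix = 0.14*96.2 + 0.86*70.4 = 74.01 F

74.01 F


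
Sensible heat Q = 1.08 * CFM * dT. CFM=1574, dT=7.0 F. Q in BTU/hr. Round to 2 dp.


Q = 1.08 * 1574 * 7.0 = 11899.44 BTU/hr

11899.44 BTU/hr


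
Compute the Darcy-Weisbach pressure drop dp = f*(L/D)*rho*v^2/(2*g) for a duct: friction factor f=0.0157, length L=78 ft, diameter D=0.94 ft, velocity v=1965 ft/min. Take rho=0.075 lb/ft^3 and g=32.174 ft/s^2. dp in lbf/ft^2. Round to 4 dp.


v_fps = 1965/60 = 32.75 ft/s
dp = 0.0157*(78/0.94)*0.075*32.75^2/(2*32.174) = 1.6286 lbf/ft^2

1.6286 lbf/ft^2


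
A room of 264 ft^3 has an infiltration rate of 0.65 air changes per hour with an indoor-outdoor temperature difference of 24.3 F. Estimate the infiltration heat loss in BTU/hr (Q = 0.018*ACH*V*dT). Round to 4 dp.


Q = 0.018 * 0.65 * 264 * 24.3 = 75.0578 BTU/hr

75.0578 BTU/hr


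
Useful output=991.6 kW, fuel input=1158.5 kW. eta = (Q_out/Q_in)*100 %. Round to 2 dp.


eta = (991.6/1158.5)*100 = 85.59 %

85.59 %


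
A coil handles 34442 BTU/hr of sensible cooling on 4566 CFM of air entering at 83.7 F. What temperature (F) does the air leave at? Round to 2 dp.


dT = 34442/(1.08*4566) = 6.9844
T_leave = 83.7 - 6.9844 = 76.72 F

76.72 F


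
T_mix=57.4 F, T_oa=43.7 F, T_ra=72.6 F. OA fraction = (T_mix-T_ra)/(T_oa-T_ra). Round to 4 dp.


frac = (57.4 - 72.6) / (43.7 - 72.6) = 0.5260

0.5260


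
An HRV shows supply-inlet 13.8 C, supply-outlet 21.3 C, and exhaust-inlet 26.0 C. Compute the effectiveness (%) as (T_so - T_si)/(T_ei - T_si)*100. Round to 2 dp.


eff = (21.3-13.8)/(26.0-13.8)*100 = 61.48 %

61.48 %


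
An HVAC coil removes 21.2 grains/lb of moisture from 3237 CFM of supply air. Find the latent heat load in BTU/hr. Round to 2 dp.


Q = 0.68 * 3237 * 21.2 = 46664.59 BTU/hr

46664.59 BTU/hr


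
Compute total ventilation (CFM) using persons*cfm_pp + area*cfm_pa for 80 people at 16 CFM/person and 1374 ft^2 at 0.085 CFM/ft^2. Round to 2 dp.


Total = 80*16 + 1374*0.085 = 1396.79 CFM

1396.79 CFM


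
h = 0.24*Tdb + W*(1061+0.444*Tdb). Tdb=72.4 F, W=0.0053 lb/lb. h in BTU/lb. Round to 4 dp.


h = 0.24*72.4 + 0.0053*(1061+0.444*72.4) = 23.1697 BTU/lb

23.1697 BTU/lb


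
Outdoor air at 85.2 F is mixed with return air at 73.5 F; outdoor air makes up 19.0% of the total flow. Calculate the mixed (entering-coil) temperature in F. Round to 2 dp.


T_mix = 73.5 + (19.0/100)*(85.2-73.5) = 75.72 F

75.72 F


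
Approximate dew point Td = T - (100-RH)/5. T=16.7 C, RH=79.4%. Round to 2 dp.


Td = 16.7 - (100-79.4)/5 = 12.58 C

12.58 C


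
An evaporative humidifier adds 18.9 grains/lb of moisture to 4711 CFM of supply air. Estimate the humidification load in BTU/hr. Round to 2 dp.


Q = 0.68 * 4711 * 18.9 = 60545.77 BTU/hr

60545.77 BTU/hr


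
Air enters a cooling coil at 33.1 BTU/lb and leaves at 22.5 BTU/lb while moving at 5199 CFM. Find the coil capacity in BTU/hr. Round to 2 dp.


Q = 4.5 * 5199 * (33.1 - 22.5) = 247992.30 BTU/hr

247992.30 BTU/hr


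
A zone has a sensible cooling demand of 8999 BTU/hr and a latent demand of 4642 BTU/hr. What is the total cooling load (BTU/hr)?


Qt = 8999 + 4642 = 13641 BTU/hr

13641 BTU/hr


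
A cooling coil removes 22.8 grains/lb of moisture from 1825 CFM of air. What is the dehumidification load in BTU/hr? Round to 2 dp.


Q = 0.68 * 1825 * 22.8 = 28294.80 BTU/hr

28294.80 BTU/hr


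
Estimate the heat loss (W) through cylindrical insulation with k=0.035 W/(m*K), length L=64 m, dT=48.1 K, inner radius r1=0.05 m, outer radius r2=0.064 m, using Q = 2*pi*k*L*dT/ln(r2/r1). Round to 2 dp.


Q = 2*pi*0.035*64*48.1/ln(0.064/0.05) = 2742.35 W

2742.35 W


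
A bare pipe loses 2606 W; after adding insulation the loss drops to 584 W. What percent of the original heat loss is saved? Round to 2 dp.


Savings = ((2606-584)/2606)*100 = 77.59 %

77.59 %


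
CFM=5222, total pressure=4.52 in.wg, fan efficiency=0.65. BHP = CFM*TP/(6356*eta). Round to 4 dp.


BHP = 5222 * 4.52 / (6356 * 0.65) = 5.7132 hp

5.7132 hp


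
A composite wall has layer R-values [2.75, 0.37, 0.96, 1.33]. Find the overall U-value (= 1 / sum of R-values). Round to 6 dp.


R_total = 2.75 + 0.37 + 0.96 + 1.33 = 5.41
U = 1/5.41 = 0.184843

0.184843


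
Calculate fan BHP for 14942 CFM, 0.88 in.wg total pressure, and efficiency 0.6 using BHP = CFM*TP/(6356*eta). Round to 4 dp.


BHP = 14942 * 0.88 / (6356 * 0.6) = 3.4479 hp

3.4479 hp


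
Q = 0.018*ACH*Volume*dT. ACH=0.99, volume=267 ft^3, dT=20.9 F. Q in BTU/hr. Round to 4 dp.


Q = 0.018 * 0.99 * 267 * 20.9 = 99.4409 BTU/hr

99.4409 BTU/hr


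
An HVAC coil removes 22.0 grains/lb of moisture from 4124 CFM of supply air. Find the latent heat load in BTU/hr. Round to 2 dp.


Q = 0.68 * 4124 * 22.0 = 61695.04 BTU/hr

61695.04 BTU/hr


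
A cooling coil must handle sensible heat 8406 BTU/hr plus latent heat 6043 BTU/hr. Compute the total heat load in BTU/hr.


Qt = 8406 + 6043 = 14449 BTU/hr

14449 BTU/hr


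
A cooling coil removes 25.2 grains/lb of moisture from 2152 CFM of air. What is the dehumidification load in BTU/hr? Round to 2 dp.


Q = 0.68 * 2152 * 25.2 = 36876.67 BTU/hr

36876.67 BTU/hr


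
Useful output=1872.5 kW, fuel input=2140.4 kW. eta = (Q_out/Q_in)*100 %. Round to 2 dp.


eta = (1872.5/2140.4)*100 = 87.48 %

87.48 %


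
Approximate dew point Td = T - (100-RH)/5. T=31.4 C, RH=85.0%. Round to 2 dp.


Td = 31.4 - (100-85.0)/5 = 28.40 C

28.40 C


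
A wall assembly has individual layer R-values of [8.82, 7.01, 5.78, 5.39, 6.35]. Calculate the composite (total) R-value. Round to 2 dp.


R_total = 8.82 + 7.01 + 5.78 + 5.39 + 6.35 = 33.35

33.35


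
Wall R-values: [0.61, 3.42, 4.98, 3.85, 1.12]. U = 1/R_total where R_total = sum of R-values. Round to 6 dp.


R_total = 0.61 + 3.42 + 4.98 + 3.85 + 1.12 = 13.98
U = 1/13.98 = 0.071531

0.071531


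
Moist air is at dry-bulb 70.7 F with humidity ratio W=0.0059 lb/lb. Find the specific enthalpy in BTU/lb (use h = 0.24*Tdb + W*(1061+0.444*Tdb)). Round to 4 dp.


h = 0.24*70.7 + 0.0059*(1061+0.444*70.7) = 23.4131 BTU/lb

23.4131 BTU/lb


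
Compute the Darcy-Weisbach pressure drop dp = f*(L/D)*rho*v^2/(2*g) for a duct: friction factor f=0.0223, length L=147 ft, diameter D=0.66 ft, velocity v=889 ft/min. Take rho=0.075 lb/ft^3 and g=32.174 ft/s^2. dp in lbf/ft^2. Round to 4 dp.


v_fps = 889/60 = 14.8167 ft/s
dp = 0.0223*(147/0.66)*0.075*14.8167^2/(2*32.174) = 1.2709 lbf/ft^2

1.2709 lbf/ft^2


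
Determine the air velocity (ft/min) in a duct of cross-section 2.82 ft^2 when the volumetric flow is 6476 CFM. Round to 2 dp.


V = 6476 / 2.82 = 2296.45 ft/min

2296.45 ft/min


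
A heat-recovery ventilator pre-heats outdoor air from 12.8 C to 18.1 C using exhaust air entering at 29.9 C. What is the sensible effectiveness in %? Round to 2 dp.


eff = (18.1-12.8)/(29.9-12.8)*100 = 30.99 %

30.99 %


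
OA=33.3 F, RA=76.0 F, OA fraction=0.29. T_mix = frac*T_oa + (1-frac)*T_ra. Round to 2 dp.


T_mix = 0.29*33.3 + 0.71*76.0 = 63.62 F

63.62 F


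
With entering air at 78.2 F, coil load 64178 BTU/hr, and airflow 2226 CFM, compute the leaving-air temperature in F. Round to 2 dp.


dT = 64178/(1.08*2226) = 26.6955
T_leave = 78.2 - 26.6955 = 51.50 F

51.50 F


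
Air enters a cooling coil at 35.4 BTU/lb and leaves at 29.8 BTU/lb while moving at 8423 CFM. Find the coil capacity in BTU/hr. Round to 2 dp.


Q = 4.5 * 8423 * (35.4 - 29.8) = 212259.60 BTU/hr

212259.60 BTU/hr


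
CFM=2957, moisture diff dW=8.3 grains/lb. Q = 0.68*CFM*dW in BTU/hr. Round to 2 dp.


Q = 0.68 * 2957 * 8.3 = 16689.31 BTU/hr

16689.31 BTU/hr


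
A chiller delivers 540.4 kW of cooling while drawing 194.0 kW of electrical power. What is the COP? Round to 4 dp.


COP = 540.4 / 194.0 = 2.7856

2.7856


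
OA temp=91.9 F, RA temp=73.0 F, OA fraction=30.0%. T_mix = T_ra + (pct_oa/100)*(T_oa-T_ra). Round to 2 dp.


T_mix = 73.0 + (30.0/100)*(91.9-73.0) = 78.67 F

78.67 F


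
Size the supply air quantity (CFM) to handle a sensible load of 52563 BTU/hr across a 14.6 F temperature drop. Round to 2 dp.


CFM = 52563 / (1.08 * 14.6) = 3333.52

3333.52 CFM
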